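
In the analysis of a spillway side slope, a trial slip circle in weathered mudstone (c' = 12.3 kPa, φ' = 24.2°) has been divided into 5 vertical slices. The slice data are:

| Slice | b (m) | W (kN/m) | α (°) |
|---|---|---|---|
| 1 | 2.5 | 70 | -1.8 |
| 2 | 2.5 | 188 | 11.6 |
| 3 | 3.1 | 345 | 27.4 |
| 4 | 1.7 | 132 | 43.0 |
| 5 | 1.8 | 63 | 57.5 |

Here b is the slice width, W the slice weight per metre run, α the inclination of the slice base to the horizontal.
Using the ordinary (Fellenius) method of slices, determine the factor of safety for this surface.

Ordinary method of slices: FS = Σ[c'·Δl_i + (W_i cosα_i)·tanφ'] / Σ W_i sinα_i, with Δl_i = b_i / cosα_i.
Slice 1: Δl = 2.5/cos(-1.8°) = 2.501 m; N'_1 = 70·cos(-1.8°) = 70.0; c'Δl = 30.77; W sinα = -2.2
Slice 2: Δl = 2.5/cos11.6° = 2.552 m; N'_2 = 188·cos11.6° = 184.2; c'Δl = 31.39; W sinα = 37.8
Slice 3: Δl = 3.1/cos27.4° = 3.492 m; N'_3 = 345·cos27.4° = 306.3; c'Δl = 42.95; W sinα = 158.8
Slice 4: Δl = 1.7/cos43.0° = 2.324 m; N'_4 = 132·cos43.0° = 96.5; c'Δl = 28.59; W sinα = 90.0
Slice 5: Δl = 1.8/cos57.5° = 3.350 m; N'_5 = 63·cos57.5° = 33.8; c'Δl = 41.21; W sinα = 53.1
Σc'Δl = 174.9 kN/m; ΣN' = 690.8 kN/m; ΣW sinα = 337.5 kN/m
Resisting = 174.9 + 690.8·tan24.2° = 174.9 + 310.5 = 485.4 kN/m
FS = 485.4 / 337.5 = 1.438

FS = 1.44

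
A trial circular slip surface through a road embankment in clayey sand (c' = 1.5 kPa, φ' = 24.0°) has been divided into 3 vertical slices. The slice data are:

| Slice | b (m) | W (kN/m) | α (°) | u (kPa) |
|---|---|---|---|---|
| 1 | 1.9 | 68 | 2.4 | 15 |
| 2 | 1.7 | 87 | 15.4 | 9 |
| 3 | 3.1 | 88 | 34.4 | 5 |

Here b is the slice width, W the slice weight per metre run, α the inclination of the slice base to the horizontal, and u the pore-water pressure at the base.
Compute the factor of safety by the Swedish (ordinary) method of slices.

FS = 1.10

Ordinary method of slices: FS = Σ[c'·Δl_i + (W_i cosα_i − u_i·Δl_i)·tanφ'] / Σ W_i sinα_i, with Δl_i = b_i / cosα_i.
Slice 1: Δl = 1.9/cos2.4° = 1.902 m; N'_1 = 68·cos2.4° − 15·1.902 = 39.4; c'Δl = 2.85; W sinα = 2.8
Slice 2: Δl = 1.7/cos15.4° = 1.763 m; N'_2 = 87·cos15.4° − 9·1.763 = 68.0; c'Δl = 2.64; W sinα = 23.1
Slice 3: Δl = 3.1/cos34.4° = 3.757 m; N'_3 = 88·cos34.4° − 5·3.757 = 53.8; c'Δl = 5.64; W sinα = 49.7
Σc'Δl = 11.1 kN/m; ΣN' = 161.2 kN/m; ΣW sinα = 75.7 kN/m
Resisting = 11.1 + 161.2·tan24.0° = 11.1 + 71.8 = 82.9 kN/m
FS = 82.9 / 75.7 = 1.096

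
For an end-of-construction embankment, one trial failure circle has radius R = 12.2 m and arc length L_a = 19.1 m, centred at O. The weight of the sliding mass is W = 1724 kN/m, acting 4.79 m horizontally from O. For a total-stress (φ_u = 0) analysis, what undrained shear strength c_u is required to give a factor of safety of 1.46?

FS = c_u·L_a·R / (W·d), so c_u = FS·W·d / (L_a·R).
c_u = 1.46·1724·4.79 / (19.10·12.2) = 12056.6 / 233.02 = 51.74 kPa

c_u = 51.7 kPa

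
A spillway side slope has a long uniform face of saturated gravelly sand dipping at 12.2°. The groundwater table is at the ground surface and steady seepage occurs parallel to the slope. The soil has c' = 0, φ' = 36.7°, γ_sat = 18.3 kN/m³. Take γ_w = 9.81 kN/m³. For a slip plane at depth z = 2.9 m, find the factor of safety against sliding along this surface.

With seepage parallel to the slope and the water table at the surface, the effective normal stress on the slip plane uses the buoyant unit weight γ' = γ_sat − γ_w while the driving shear stress uses γ_sat:
FS = [c' + γ' z cos²β tanφ'] / [γ_sat z sinβ cosβ]
(For c' = 0 this reduces to FS = (γ'/γ_sat)·tanφ'/tanβ.)
γ' = 18.3 − 9.81 = 8.49 kN/m³
Numerator = 0.0 + 8.49·2.9·cos²12.2°·tan36.7° = 0.0 + 8.49·2.9·0.9553·0.7454 = 17.532 kPa
Denominator = 18.3·2.9·sin12.2°·cos12.2° = 18.3·2.9·0.2113·0.9774 = 10.962 kPa
FS = 17.532 / 10.962 = 1.599

FS = 1.60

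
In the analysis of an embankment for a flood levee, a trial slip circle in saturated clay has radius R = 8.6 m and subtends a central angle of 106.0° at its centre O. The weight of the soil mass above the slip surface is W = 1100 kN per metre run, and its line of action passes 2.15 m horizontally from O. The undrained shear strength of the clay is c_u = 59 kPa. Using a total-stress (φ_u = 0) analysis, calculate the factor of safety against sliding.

FS = 3.41

Taking moments about the centre O, the resisting moment is provided by the undrained shear strength acting along the arc:
Arc length L_a = R·θ = 8.6·(106.0°·π/180) = 8.6·1.8500 = 15.91 m
M_R = c_u·L_a·R = 59·15.91·8.6 = 8072.9 kN·m/m
M_D = W·d = 1100·2.15 = 2365.0 kN·m/m
FS = M_R / M_D = 8072.9 / 2365.0 = 3.414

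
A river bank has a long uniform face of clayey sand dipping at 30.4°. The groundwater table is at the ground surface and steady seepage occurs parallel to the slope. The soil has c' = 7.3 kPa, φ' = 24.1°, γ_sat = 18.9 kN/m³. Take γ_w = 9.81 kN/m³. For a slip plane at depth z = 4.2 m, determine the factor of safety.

With seepage parallel to the slope and the water table at the surface, the effective normal stress on the slip plane uses the buoyant unit weight γ' = γ_sat − γ_w while the driving shear stress uses γ_sat:
FS = [c' + γ' z cos²β tanφ'] / [γ_sat z sinβ cosβ]
γ' = 18.9 − 9.81 = 9.09 kN/m³
Numerator = 7.3 + 9.09·4.2·cos²30.4°·tan24.1° = 7.3 + 9.09·4.2·0.7439·0.4473 = 20.005 kPa
Denominator = 18.9·4.2·sin30.4°·cos30.4° = 18.9·4.2·0.5060·0.8625 = 34.646 kPa
FS = 20.005 / 34.646 = 0.577

FS = 0.58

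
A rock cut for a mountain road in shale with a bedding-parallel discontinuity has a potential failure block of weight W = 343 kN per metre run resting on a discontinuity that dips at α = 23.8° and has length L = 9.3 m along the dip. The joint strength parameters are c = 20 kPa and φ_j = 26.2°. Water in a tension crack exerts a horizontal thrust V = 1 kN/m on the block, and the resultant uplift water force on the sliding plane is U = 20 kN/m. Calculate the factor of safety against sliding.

FS = 2.37

Resolving the block weight along and normal to the plane and applying the Mohr–Coulomb strength on the joint:
N' = W cosα − U − V sinα = 343·cos23.8° − 20 − 1·sin23.8° = 293.4 kN/m
Driving force T = W sinα + V cosα = 343·sin23.8° + 1·cos23.8° = 139.3 kN/m
Resisting force R = c·L + N'·tanφ_j = 20·9.3 + 293.4·tan26.2° = 186.0 + 144.4 = 330.4 kN/m
FS = R / T = 330.4 / 139.3 = 2.371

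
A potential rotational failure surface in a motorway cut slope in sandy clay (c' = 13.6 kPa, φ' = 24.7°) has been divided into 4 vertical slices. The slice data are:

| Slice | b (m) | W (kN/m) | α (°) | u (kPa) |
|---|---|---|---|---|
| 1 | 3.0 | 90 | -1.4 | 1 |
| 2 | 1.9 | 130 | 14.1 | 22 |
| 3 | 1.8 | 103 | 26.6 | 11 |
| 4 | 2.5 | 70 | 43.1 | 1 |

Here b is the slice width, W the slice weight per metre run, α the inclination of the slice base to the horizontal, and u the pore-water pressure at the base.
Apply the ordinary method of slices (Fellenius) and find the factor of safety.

Ordinary method of slices: FS = Σ[c'·Δl_i + (W_i cosα_i − u_i·Δl_i)·tanφ'] / Σ W_i sinα_i, with Δl_i = b_i / cosα_i.
Slice 1: Δl = 3.0/cos(-1.4°) = 3.001 m; N'_1 = 90·cos(-1.4°) − 1·3.001 = 87.0; c'Δl = 40.81; W sinα = -2.2
Slice 2: Δl = 1.9/cos14.1° = 1.959 m; N'_2 = 130·cos14.1° − 22·1.959 = 83.0; c'Δl = 26.64; W sinα = 31.7
Slice 3: Δl = 1.8/cos26.6° = 2.013 m; N'_3 = 103·cos26.6° − 11·2.013 = 70.0; c'Δl = 27.38; W sinα = 46.1
Slice 4: Δl = 2.5/cos43.1° = 3.424 m; N'_4 = 70·cos43.1° − 1·3.424 = 47.7; c'Δl = 46.56; W sinα = 47.8
Σc'Δl = 141.4 kN/m; ΣN' = 287.6 kN/m; ΣW sinα = 123.4 kN/m
Resisting = 141.4 + 287.6·tan24.7° = 141.4 + 132.3 = 273.7 kN/m
FS = 273.7 / 123.4 = 2.217

FS = 2.22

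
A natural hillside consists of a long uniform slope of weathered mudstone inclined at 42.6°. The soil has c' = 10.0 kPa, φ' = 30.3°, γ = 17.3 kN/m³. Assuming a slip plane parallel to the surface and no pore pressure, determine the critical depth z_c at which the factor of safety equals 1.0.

Setting FS = 1.00 in FS = [c' + γz cos²β tanφ'] / [γz sinβ cosβ] and solving for z:
z = c' / [γ cosβ (FS·sinβ − cosβ·tanφ')]
  = 10.0 / [17.3·cos42.6°·(1.00·sin42.6° − cos42.6°·tan30.3°)]
  = 10.0 / [17.3·0.7361·(1.00·0.6769 − 0.7361·0.5844)]
  = 10.0 / 3.1420 = 3.183 m

z_c = 3.18 m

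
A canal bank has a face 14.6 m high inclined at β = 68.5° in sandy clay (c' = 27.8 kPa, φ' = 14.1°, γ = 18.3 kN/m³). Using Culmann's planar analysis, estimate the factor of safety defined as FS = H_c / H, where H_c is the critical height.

FS = 0.90

H_c = (4c'/γ) · sinβ cosφ' / [1 − cos(β − φ')]
    = (4·27.8/18.3) · sin68.5°·cos14.1° / [1 − cos54.4°]
    = 6.077 · 0.9024 / 0.4179 = 13.12 m
FS = H_c / H = 13.12 / 14.6 = 0.899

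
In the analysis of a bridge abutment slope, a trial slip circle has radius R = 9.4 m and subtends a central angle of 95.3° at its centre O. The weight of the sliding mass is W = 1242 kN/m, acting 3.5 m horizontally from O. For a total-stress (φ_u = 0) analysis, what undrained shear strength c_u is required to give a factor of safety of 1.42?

FS = c_u·L_a·R / (W·d), so c_u = FS·W·d / (L_a·R).
Arc length L_a = R·θ = 9.4·(95.3°·π/180) = 9.4·1.6633 = 15.64 m
c_u = 1.42·1242·3.5 / (15.64·9.4) = 6172.7 / 146.97 = 42.00 kPa

c_u = 42.0 kPa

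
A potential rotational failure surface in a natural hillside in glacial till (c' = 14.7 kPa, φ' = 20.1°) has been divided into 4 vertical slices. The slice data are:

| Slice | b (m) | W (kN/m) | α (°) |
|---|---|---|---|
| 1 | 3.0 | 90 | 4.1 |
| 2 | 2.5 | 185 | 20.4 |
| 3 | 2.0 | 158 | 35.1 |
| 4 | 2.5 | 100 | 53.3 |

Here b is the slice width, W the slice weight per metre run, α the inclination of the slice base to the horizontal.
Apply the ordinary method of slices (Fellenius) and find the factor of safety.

FS = 1.43

Ordinary method of slices: FS = Σ[c'·Δl_i + (W_i cosα_i)·tanφ'] / Σ W_i sinα_i, with Δl_i = b_i / cosα_i.
Slice 1: Δl = 3.0/cos4.1° = 3.008 m; N'_1 = 90·cos4.1° = 89.8; c'Δl = 44.21; W sinα = 6.4
Slice 2: Δl = 2.5/cos20.4° = 2.667 m; N'_2 = 185·cos20.4° = 173.4; c'Δl = 39.21; W sinα = 64.5
Slice 3: Δl = 2.0/cos35.1° = 2.445 m; N'_3 = 158·cos35.1° = 129.3; c'Δl = 35.93; W sinα = 90.9
Slice 4: Δl = 2.5/cos53.3° = 4.183 m; N'_4 = 100·cos53.3° = 59.8; c'Δl = 61.49; W sinα = 80.2
Σc'Δl = 180.9 kN/m; ΣN' = 452.2 kN/m; ΣW sinα = 241.9 kN/m
Resisting = 180.9 + 452.2·tan20.1° = 180.9 + 165.5 = 346.3 kN/m
FS = 346.3 / 241.9 = 1.431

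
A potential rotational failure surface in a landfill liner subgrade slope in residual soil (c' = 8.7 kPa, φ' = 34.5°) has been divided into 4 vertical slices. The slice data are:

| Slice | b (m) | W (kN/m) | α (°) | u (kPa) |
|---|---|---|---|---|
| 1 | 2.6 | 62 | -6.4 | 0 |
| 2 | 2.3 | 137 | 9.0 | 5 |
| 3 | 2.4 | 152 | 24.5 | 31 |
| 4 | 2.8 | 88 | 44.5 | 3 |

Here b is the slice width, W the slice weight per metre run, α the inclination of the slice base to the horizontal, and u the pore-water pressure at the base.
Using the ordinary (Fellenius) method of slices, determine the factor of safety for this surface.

FS = 2.16

Ordinary method of slices: FS = Σ[c'·Δl_i + (W_i cosα_i − u_i·Δl_i)·tanφ'] / Σ W_i sinα_i, with Δl_i = b_i / cosα_i.
Slice 1: Δl = 2.6/cos(-6.4°) = 2.616 m; N'_1 = 62·cos(-6.4°) − 0·2.616 = 61.6; c'Δl = 22.76; W sinα = -6.9
Slice 2: Δl = 2.3/cos9.0° = 2.329 m; N'_2 = 137·cos9.0° − 5·2.329 = 123.7; c'Δl = 20.26; W sinα = 21.4
Slice 3: Δl = 2.4/cos24.5° = 2.637 m; N'_3 = 152·cos24.5° − 31·2.637 = 56.6; c'Δl = 22.95; W sinα = 63.0
Slice 4: Δl = 2.8/cos44.5° = 3.926 m; N'_4 = 88·cos44.5° − 3·3.926 = 51.0; c'Δl = 34.15; W sinα = 61.7
Σc'Δl = 100.1 kN/m; ΣN' = 292.8 kN/m; ΣW sinα = 139.2 kN/m
Resisting = 100.1 + 292.8·tan34.5° = 100.1 + 201.3 = 301.4 kN/m
FS = 301.4 / 139.2 = 2.165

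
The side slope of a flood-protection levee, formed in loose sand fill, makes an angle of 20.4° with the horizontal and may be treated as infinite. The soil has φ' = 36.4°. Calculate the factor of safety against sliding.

FS = 1.98

For a dry cohesionless infinite slope the factor of safety is FS = tanφ' / tanβ.
FS = tan36.4° / tan20.4° = 0.7373 / 0.3719 = 1.982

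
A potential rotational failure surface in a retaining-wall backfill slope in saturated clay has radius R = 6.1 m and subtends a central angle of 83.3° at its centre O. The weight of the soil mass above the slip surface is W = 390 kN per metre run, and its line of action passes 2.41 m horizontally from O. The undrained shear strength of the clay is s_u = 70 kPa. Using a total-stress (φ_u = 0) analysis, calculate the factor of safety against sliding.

Taking moments about the centre O, the resisting moment is provided by the undrained shear strength acting along the arc:
Arc length L_a = R·θ = 6.1·(83.3°·π/180) = 6.1·1.4539 = 8.87 m
M_R = s_u·L_a·R = 70·8.87·6.1 = 3786.9 kN·m/m
M_D = W·d = 390·2.41 = 939.9 kN·m/m
FS = M_R / M_D = 3786.9 / 939.9 = 4.029

FS = 4.03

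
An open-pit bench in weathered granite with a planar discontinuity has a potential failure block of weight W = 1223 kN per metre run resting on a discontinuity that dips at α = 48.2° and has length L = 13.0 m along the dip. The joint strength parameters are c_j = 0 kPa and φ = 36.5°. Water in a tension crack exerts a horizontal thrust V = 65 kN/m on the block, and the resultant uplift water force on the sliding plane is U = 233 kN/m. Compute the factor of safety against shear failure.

FS = 0.41

Resolving the block weight along and normal to the plane and applying the Mohr–Coulomb strength on the joint:
N' = W cosα − U − V sinα = 1223·cos48.2° − 233 − 65·sin48.2° = 533.7 kN/m
Driving force T = W sinα + V cosα = 1223·sin48.2° + 65·cos48.2° = 955.0 kN/m
Resisting force R = c_j·L + N'·tanφ = 0·13.0 + 533.7·tan36.5° = 0.0 + 394.9 = 394.9 kN/m
FS = R / T = 394.9 / 955.0 = 0.414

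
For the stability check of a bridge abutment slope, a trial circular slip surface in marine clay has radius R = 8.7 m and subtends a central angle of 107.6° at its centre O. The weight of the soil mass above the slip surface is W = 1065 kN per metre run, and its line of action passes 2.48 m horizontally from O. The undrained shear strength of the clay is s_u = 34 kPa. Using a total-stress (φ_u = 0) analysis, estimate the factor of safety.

Taking moments about the centre O, the resisting moment is provided by the undrained shear strength acting along the arc:
Arc length L_a = R·θ = 8.7·(107.6°·π/180) = 8.7·1.8780 = 16.34 m
M_R = s_u·L_a·R = 34·16.34·8.7 = 4832.9 kN·m/m
M_D = W·d = 1065·2.48 = 2641.2 kN·m/m
FS = M_R / M_D = 4832.9 / 2641.2 = 1.830

FS = 1.83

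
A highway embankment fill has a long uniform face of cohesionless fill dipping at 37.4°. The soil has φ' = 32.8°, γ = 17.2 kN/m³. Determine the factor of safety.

For a dry cohesionless infinite slope the factor of safety is FS = tanφ' / tanβ.
FS = tan32.8° / tan37.4° = 0.6445 / 0.7646 = 0.843

FS = 0.84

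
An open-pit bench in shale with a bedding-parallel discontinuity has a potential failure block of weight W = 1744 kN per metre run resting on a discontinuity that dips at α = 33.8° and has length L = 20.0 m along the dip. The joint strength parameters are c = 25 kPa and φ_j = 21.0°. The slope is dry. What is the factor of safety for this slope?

FS = 1.09

Resolving the block weight along and normal to the plane and applying the Mohr–Coulomb strength on the joint:
N' = W cosα = 1744·cos33.8° = 1449.2 kN/m
Driving force T = W sinα = 1744·sin33.8° = 970.2 kN/m
Resisting force R = c·L + N'·tanφ_j = 25·20.0 + 1449.2·tan21.0° = 500.0 + 556.3 = 1056.3 kN/m
FS = R / T = 1056.3 / 970.2 = 1.089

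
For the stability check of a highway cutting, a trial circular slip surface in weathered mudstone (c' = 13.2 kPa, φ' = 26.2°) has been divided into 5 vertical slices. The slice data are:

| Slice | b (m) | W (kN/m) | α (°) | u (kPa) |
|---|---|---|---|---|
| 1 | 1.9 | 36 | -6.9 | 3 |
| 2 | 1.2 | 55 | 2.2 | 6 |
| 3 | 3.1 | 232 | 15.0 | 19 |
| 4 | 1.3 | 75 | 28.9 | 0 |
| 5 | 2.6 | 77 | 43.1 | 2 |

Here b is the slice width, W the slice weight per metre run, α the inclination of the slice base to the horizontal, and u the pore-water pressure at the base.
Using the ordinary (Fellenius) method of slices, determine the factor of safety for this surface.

Ordinary method of slices: FS = Σ[c'·Δl_i + (W_i cosα_i − u_i·Δl_i)·tanφ'] / Σ W_i sinα_i, with Δl_i = b_i / cosα_i.
Slice 1: Δl = 1.9/cos(-6.9°) = 1.914 m; N'_1 = 36·cos(-6.9°) − 3·1.914 = 30.0; c'Δl = 25.26; W sinα = -4.3
Slice 2: Δl = 1.2/cos2.2° = 1.201 m; N'_2 = 55·cos2.2° − 6·1.201 = 47.8; c'Δl = 15.85; W sinα = 2.1
Slice 3: Δl = 3.1/cos15.0° = 3.209 m; N'_3 = 232·cos15.0° − 19·3.209 = 163.1; c'Δl = 42.36; W sinα = 60.0
Slice 4: Δl = 1.3/cos28.9° = 1.485 m; N'_4 = 75·cos28.9° − 0·1.485 = 65.7; c'Δl = 19.60; W sinα = 36.2
Slice 5: Δl = 2.6/cos43.1° = 3.561 m; N'_5 = 77·cos43.1° − 2·3.561 = 49.1; c'Δl = 47.00; W sinα = 52.6
Σc'Δl = 150.1 kN/m; ΣN' = 355.6 kN/m; ΣW sinα = 146.7 kN/m
Resisting = 150.1 + 355.6·tan26.2° = 150.1 + 175.0 = 325.1 kN/m
FS = 325.1 / 146.7 = 2.216

FS = 2.22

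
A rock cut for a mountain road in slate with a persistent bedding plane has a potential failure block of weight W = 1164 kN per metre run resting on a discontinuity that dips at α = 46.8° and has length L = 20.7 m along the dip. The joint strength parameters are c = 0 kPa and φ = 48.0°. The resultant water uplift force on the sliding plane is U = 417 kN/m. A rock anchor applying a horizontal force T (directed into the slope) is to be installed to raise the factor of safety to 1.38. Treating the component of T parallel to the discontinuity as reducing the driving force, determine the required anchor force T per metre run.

Resolving forces along and normal to the sliding plane, with the horizontal anchor force T adding T·sinα to the effective normal force and T·cosα acting up the plane against the driving force:
FS = [cL + (W cosα − U + T sinα) tanφ] / [W sinα − T cosα]
Without the anchor: N' = 379.8 kN/m, driving T_d = 848.5 kN/m, resisting R = 0·20.7 + 379.8·tan48.0° = 421.8 kN/m, FS = 0.50.
Setting FS = 1.38 and solving for T:
1.38·(848.5 − T cos46.8°) = 421.8 + T sin46.8°·tan48.0°
T·(sin46.8°·tan48.0° + 1.38·cos46.8°) = 1.38·848.5 − 421.8
T·(0.7290·1.1106 + 1.38·0.6845) = 1171.0 − 421.8 = 749.1
T·1.7543 = 749.1
T = 427.0 kN/m

T = 427 kN/m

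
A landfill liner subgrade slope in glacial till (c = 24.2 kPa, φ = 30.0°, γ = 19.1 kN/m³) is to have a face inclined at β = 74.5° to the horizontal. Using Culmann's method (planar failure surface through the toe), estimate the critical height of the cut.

H_c = 14.75 m

Culmann's analysis gives the critical failure plane at α_cr = (β + φ)/2 = (74.5 + 30.0)/2 = 52.2°, and the critical height
H_c = (4c/γ) · sinβ cosφ / [1 − cos(β − φ)]
    = (4·24.2/19.1) · sin74.5°·cos30.0° / [1 − cos(44.5°)]
    = 5.068 · 0.9636·0.8660 / [1 − 0.7133]
    = 5.068 · 0.8345 / 0.2867
    = 14.75 m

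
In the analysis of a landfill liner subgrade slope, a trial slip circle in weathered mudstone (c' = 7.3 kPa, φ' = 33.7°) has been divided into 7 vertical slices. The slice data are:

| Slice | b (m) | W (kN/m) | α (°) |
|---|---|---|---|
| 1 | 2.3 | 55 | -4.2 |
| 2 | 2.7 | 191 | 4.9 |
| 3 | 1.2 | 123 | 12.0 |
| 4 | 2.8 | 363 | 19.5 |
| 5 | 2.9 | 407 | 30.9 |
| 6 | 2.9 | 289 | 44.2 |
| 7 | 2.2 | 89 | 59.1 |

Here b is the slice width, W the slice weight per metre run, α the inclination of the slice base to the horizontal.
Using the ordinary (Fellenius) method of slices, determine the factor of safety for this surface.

Ordinary method of slices: FS = Σ[c'·Δl_i + (W_i cosα_i)·tanφ'] / Σ W_i sinα_i, with Δl_i = b_i / cosα_i.
Slice 1: Δl = 2.3/cos(-4.2°) = 2.306 m; N'_1 = 55·cos(-4.2°) = 54.9; c'Δl = 16.84; W sinα = -4.0
Slice 2: Δl = 2.7/cos4.9° = 2.710 m; N'_2 = 191·cos4.9° = 190.3; c'Δl = 19.78; W sinα = 16.3
Slice 3: Δl = 1.2/cos12.0° = 1.227 m; N'_3 = 123·cos12.0° = 120.3; c'Δl = 8.96; W sinα = 25.6
Slice 4: Δl = 2.8/cos19.5° = 2.970 m; N'_4 = 363·cos19.5° = 342.2; c'Δl = 21.68; W sinα = 121.2
Slice 5: Δl = 2.9/cos30.9° = 3.380 m; N'_5 = 407·cos30.9° = 349.2; c'Δl = 24.67; W sinα = 209.0
Slice 6: Δl = 2.9/cos44.2° = 4.045 m; N'_6 = 289·cos44.2° = 207.2; c'Δl = 29.53; W sinα = 201.5
Slice 7: Δl = 2.2/cos59.1° = 4.284 m; N'_7 = 89·cos59.1° = 45.7; c'Δl = 31.27; W sinα = 76.4
Σc'Δl = 152.7 kN/m; ΣN' = 1309.8 kN/m; ΣW sinα = 645.9 kN/m
Resisting = 152.7 + 1309.8·tan33.7° = 152.7 + 873.5 = 1026.2 kN/m
FS = 1026.2 / 645.9 = 1.589

FS = 1.59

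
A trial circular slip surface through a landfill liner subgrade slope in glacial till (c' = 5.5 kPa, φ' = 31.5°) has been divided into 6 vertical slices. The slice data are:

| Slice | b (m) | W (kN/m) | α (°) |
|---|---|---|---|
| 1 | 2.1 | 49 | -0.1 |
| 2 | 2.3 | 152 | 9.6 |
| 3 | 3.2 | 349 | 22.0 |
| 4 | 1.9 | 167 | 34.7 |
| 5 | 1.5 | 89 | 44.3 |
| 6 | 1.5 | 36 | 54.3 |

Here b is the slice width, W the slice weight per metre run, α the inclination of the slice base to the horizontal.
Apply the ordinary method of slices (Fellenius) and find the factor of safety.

Ordinary method of slices: FS = Σ[c'·Δl_i + (W_i cosα_i)·tanφ'] / Σ W_i sinα_i, with Δl_i = b_i / cosα_i.
Slice 1: Δl = 2.1/cos(-0.1°) = 2.100 m; N'_1 = 49·cos(-0.1°) = 49.0; c'Δl = 11.55; W sinα = -0.1
Slice 2: Δl = 2.3/cos9.6° = 2.333 m; N'_2 = 152·cos9.6° = 149.9; c'Δl = 12.83; W sinα = 25.3
Slice 3: Δl = 3.2/cos22.0° = 3.451 m; N'_3 = 349·cos22.0° = 323.6; c'Δl = 18.98; W sinα = 130.7
Slice 4: Δl = 1.9/cos34.7° = 2.311 m; N'_4 = 167·cos34.7° = 137.3; c'Δl = 12.71; W sinα = 95.1
Slice 5: Δl = 1.5/cos44.3° = 2.096 m; N'_5 = 89·cos44.3° = 63.7; c'Δl = 11.53; W sinα = 62.2
Slice 6: Δl = 1.5/cos54.3° = 2.571 m; N'_6 = 36·cos54.3° = 21.0; c'Δl = 14.14; W sinα = 29.2
Σc'Δl = 81.7 kN/m; ΣN' = 744.5 kN/m; ΣW sinα = 342.5 kN/m
Resisting = 81.7 + 744.5·tan31.5° = 81.7 + 456.2 = 537.9 kN/m
FS = 537.9 / 342.5 = 1.571

FS = 1.57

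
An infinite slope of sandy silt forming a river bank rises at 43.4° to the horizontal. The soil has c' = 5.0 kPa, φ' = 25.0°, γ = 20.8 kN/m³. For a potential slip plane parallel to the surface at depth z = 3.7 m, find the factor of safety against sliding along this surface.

For an infinite slope with a slip plane parallel to the surface (no pore pressure): FS = [c' + γz cos²β tanφ'] / [γz sinβ cosβ].
γz = 20.8·3.7 = 76.96 kN/m²
Numerator = 5.0 + 76.96·cos²43.4°·tan25.0° = 5.0 + 76.96·0.5279·0.4663 = 23.945 kPa
Denominator = 76.96·sin43.4°·cos43.4° = 76.96·0.6871·0.7266 = 38.420 kPa
FS = 23.945 / 38.420 = 0.623

FS = 0.62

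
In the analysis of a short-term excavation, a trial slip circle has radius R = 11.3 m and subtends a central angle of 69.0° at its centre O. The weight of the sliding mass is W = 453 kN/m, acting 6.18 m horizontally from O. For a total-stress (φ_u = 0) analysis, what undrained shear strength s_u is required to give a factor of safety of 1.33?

FS = s_u·L_a·R / (W·d), so s_u = FS·W·d / (L_a·R).
Arc length L_a = R·θ = 11.3·(69.0°·π/180) = 11.3·1.2043 = 13.61 m
s_u = 1.33·453·6.18 / (13.61·11.3) = 3723.4 / 153.77 = 24.21 kPa

s_u = 24.2 kPa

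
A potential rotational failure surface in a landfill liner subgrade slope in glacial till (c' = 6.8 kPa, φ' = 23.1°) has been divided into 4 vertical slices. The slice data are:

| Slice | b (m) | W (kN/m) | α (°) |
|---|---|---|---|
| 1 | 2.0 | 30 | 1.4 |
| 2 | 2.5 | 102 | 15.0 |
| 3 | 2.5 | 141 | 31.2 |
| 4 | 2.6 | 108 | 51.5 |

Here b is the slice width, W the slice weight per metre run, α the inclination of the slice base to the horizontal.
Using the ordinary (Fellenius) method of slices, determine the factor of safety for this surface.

Ordinary method of slices: FS = Σ[c'·Δl_i + (W_i cosα_i)·tanφ'] / Σ W_i sinα_i, with Δl_i = b_i / cosα_i.
Slice 1: Δl = 2.0/cos1.4° = 2.001 m; N'_1 = 30·cos1.4° = 30.0; c'Δl = 13.60; W sinα = 0.7
Slice 2: Δl = 2.5/cos15.0° = 2.588 m; N'_2 = 102·cos15.0° = 98.5; c'Δl = 17.60; W sinα = 26.4
Slice 3: Δl = 2.5/cos31.2° = 2.923 m; N'_3 = 141·cos31.2° = 120.6; c'Δl = 19.87; W sinα = 73.0
Slice 4: Δl = 2.6/cos51.5° = 4.177 m; N'_4 = 108·cos51.5° = 67.2; c'Δl = 28.40; W sinα = 84.5
Σc'Δl = 79.5 kN/m; ΣN' = 316.4 kN/m; ΣW sinα = 184.7 kN/m
Resisting = 79.5 + 316.4·tan23.1° = 79.5 + 134.9 = 214.4 kN/m
FS = 214.4 / 184.7 = 1.161

FS = 1.16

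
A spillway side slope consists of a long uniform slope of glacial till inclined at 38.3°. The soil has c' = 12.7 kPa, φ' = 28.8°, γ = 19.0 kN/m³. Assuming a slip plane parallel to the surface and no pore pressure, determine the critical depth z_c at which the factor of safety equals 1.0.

z_c = 4.52 m

Setting FS = 1.00 in FS = [c' + γz cos²β tanφ'] / [γz sinβ cosβ] and solving for z:
z = c' / [γ cosβ (FS·sinβ − cosβ·tanφ')]
  = 12.7 / [19.0·cos38.3°·(1.00·sin38.3° − cos38.3°·tan28.8°)]
  = 12.7 / [19.0·0.7848·(1.00·0.6198 − 0.7848·0.5498)]
  = 12.7 / 2.8084 = 4.522 m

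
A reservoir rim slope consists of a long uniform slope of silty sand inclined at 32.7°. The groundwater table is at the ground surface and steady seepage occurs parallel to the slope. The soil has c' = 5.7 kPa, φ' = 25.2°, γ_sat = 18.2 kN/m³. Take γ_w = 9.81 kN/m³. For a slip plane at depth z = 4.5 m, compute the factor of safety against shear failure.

FS = 0.49

With seepage parallel to the slope and the water table at the surface, the effective normal stress on the slip plane uses the buoyant unit weight γ' = γ_sat − γ_w while the driving shear stress uses γ_sat:
FS = [c' + γ' z cos²β tanφ'] / [γ_sat z sinβ cosβ]
γ' = 18.2 − 9.81 = 8.39 kN/m³
Numerator = 5.7 + 8.39·4.5·cos²32.7°·tan25.2° = 5.7 + 8.39·4.5·0.7081·0.4706 = 18.281 kPa
Denominator = 18.2·4.5·sin32.7°·cos32.7° = 18.2·4.5·0.5402·0.8415 = 37.233 kPa
FS = 18.281 / 37.233 = 0.491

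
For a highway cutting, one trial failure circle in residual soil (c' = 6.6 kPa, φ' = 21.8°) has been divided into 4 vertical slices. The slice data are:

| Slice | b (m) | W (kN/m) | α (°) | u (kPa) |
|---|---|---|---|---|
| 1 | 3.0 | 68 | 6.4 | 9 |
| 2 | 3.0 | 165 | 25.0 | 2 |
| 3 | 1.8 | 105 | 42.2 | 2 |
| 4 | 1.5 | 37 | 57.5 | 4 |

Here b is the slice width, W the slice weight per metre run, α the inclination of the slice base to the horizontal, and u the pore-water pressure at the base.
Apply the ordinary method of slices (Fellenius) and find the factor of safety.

FS = 1.02

Ordinary method of slices: FS = Σ[c'·Δl_i + (W_i cosα_i − u_i·Δl_i)·tanφ'] / Σ W_i sinα_i, with Δl_i = b_i / cosα_i.
Slice 1: Δl = 3.0/cos6.4° = 3.019 m; N'_1 = 68·cos6.4° − 9·3.019 = 40.4; c'Δl = 19.92; W sinα = 7.6
Slice 2: Δl = 3.0/cos25.0° = 3.310 m; N'_2 = 165·cos25.0° − 2·3.310 = 142.9; c'Δl = 21.85; W sinα = 69.7
Slice 3: Δl = 1.8/cos42.2° = 2.430 m; N'_3 = 105·cos42.2° − 2·2.430 = 72.9; c'Δl = 16.04; W sinα = 70.5
Slice 4: Δl = 1.5/cos57.5° = 2.792 m; N'_4 = 37·cos57.5° − 4·2.792 = 8.7; c'Δl = 18.43; W sinα = 31.2
Σc'Δl = 76.2 kN/m; ΣN' = 265.0 kN/m; ΣW sinα = 179.0 kN/m
Resisting = 76.2 + 265.0·tan21.8° = 76.2 + 106.0 = 182.2 kN/m
FS = 182.2 / 179.0 = 1.018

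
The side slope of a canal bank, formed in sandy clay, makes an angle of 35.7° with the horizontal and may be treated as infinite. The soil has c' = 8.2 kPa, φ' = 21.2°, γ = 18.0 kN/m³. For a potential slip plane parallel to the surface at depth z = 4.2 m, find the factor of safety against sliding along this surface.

For an infinite slope with a slip plane parallel to the surface (no pore pressure): FS = [c' + γz cos²β tanφ'] / [γz sinβ cosβ].
γz = 18.0·4.2 = 75.60 kN/m²
Numerator = 8.2 + 75.60·cos²35.7°·tan21.2° = 8.2 + 75.60·0.6595·0.3879 = 27.538 kPa
Denominator = 75.60·sin35.7°·cos35.7° = 75.60·0.5835·0.8121 = 35.826 kPa
FS = 27.538 / 35.826 = 0.769

FS = 0.77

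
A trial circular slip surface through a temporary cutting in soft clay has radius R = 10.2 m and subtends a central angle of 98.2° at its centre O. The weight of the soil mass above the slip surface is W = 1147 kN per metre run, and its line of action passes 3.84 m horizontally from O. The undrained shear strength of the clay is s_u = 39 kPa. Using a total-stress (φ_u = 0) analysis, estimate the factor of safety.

Taking moments about the centre O, the resisting moment is provided by the undrained shear strength acting along the arc:
Arc length L_a = R·θ = 10.2·(98.2°·π/180) = 10.2·1.7139 = 17.48 m
M_R = s_u·L_a·R = 39·17.48·10.2 = 6954.3 kN·m/m
M_D = W·d = 1147·3.84 = 4404.5 kN·m/m
FS = M_R / M_D = 6954.3 / 4404.5 = 1.579

FS = 1.58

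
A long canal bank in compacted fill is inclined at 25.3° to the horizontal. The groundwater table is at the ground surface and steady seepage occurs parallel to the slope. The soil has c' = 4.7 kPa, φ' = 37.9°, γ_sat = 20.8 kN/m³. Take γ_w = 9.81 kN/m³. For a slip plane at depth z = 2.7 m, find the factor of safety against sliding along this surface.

FS = 1.09

With seepage parallel to the slope and the water table at the surface, the effective normal stress on the slip plane uses the buoyant unit weight γ' = γ_sat − γ_w while the driving shear stress uses γ_sat:
FS = [c' + γ' z cos²β tanφ'] / [γ_sat z sinβ cosβ]
γ' = 20.8 − 9.81 = 10.99 kN/m³
Numerator = 4.7 + 10.99·2.7·cos²25.3°·tan37.9° = 4.7 + 10.99·2.7·0.8174·0.7785 = 23.581 kPa
Denominator = 20.8·2.7·sin25.3°·cos25.3° = 20.8·2.7·0.4274·0.9041 = 21.698 kPa
FS = 23.581 / 21.698 = 1.087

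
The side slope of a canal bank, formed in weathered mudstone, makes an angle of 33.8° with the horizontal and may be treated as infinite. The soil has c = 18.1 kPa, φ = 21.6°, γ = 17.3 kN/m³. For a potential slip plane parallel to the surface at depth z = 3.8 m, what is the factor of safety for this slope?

FS = 1.19

For an infinite slope with a slip plane parallel to the surface (no pore pressure): FS = [c + γz cos²β tanφ] / [γz sinβ cosβ].
γz = 17.3·3.8 = 65.74 kN/m²
Numerator = 18.1 + 65.74·cos²33.8°·tan21.6° = 18.1 + 65.74·0.6905·0.3959 = 36.073 kPa
Denominator = 65.74·sin33.8°·cos33.8° = 65.74·0.5563·0.8310 = 30.390 kPa
FS = 36.073 / 30.390 = 1.187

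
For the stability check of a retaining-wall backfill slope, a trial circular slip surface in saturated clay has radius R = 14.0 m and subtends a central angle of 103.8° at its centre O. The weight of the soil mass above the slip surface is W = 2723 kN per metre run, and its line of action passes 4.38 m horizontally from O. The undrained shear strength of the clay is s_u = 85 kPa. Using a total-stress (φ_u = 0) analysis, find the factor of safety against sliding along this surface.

FS = 2.53

Taking moments about the centre O, the resisting moment is provided by the undrained shear strength acting along the arc:
Arc length L_a = R·θ = 14.0·(103.8°·π/180) = 14.0·1.8117 = 25.36 m
M_R = s_u·L_a·R = 85·25.36·14.0 = 30182.1 kN·m/m
M_D = W·d = 2723·4.38 = 11926.7 kN·m/m
FS = M_R / M_D = 30182.1 / 11926.7 = 2.531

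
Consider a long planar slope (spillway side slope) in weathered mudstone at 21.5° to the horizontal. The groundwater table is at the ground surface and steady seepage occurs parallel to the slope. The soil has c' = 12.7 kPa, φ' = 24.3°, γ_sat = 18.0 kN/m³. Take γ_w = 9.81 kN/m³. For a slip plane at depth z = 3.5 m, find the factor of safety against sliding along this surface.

FS = 1.11

With seepage parallel to the slope and the water table at the surface, the effective normal stress on the slip plane uses the buoyant unit weight γ' = γ_sat − γ_w while the driving shear stress uses γ_sat:
FS = [c' + γ' z cos²β tanφ'] / [γ_sat z sinβ cosβ]
γ' = 18.0 − 9.81 = 8.19 kN/m³
Numerator = 12.7 + 8.19·3.5·cos²21.5°·tan24.3° = 12.7 + 8.19·3.5·0.8657·0.4515 = 23.904 kPa
Denominator = 18.0·3.5·sin21.5°·cos21.5° = 18.0·3.5·0.3665·0.9304 = 21.483 kPa
FS = 23.904 / 21.483 = 1.113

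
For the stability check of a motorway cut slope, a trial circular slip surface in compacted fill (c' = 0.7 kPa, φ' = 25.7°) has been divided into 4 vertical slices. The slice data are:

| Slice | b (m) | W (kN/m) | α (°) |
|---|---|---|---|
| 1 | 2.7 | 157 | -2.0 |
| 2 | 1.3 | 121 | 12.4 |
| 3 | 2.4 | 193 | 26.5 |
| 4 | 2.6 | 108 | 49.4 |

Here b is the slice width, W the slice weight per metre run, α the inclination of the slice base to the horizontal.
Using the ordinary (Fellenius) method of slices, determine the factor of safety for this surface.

FS = 1.36

Ordinary method of slices: FS = Σ[c'·Δl_i + (W_i cosα_i)·tanφ'] / Σ W_i sinα_i, with Δl_i = b_i / cosα_i.
Slice 1: Δl = 2.7/cos(-2.0°) = 2.702 m; N'_1 = 157·cos(-2.0°) = 156.9; c'Δl = 1.89; W sinα = -5.5
Slice 2: Δl = 1.3/cos12.4° = 1.331 m; N'_2 = 121·cos12.4° = 118.2; c'Δl = 0.93; W sinα = 26.0
Slice 3: Δl = 2.4/cos26.5° = 2.682 m; N'_3 = 193·cos26.5° = 172.7; c'Δl = 1.88; W sinα = 86.1
Slice 4: Δl = 2.6/cos49.4° = 3.995 m; N'_4 = 108·cos49.4° = 70.3; c'Δl = 2.80; W sinα = 82.0
Σc'Δl = 7.5 kN/m; ΣN' = 518.1 kN/m; ΣW sinα = 188.6 kN/m
Resisting = 7.5 + 518.1·tan25.7° = 7.5 + 249.3 = 256.8 kN/m
FS = 256.8 / 188.6 = 1.362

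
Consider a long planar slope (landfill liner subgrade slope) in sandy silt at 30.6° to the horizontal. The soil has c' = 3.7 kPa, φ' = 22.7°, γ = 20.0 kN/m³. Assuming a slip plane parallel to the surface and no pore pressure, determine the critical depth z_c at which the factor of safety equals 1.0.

z_c = 1.44 m

Setting FS = 1.00 in FS = [c' + γz cos²β tanφ'] / [γz sinβ cosβ] and solving for z:
z = c' / [γ cosβ (FS·sinβ − cosβ·tanφ')]
  = 3.7 / [20.0·cos30.6°·(1.00·sin30.6° − cos30.6°·tan22.7°)]
  = 3.7 / [20.0·0.8607·(1.00·0.5090 − 0.8607·0.4183)]
  = 3.7 / 2.5648 = 1.443 m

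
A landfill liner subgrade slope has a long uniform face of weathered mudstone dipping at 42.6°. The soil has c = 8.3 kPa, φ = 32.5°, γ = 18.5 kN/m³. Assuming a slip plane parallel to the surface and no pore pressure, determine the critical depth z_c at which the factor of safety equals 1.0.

z_c = 2.93 m

Setting FS = 1.00 in FS = [c + γz cos²β tanφ] / [γz sinβ cosβ] and solving for z:
z = c / [γ cosβ (FS·sinβ − cosβ·tanφ)]
  = 8.3 / [18.5·cos42.6°·(1.00·sin42.6° − cos42.6°·tan32.5°)]
  = 8.3 / [18.5·0.7361·(1.00·0.6769 − 0.7361·0.6371)]
  = 8.3 / 2.8316 = 2.931 m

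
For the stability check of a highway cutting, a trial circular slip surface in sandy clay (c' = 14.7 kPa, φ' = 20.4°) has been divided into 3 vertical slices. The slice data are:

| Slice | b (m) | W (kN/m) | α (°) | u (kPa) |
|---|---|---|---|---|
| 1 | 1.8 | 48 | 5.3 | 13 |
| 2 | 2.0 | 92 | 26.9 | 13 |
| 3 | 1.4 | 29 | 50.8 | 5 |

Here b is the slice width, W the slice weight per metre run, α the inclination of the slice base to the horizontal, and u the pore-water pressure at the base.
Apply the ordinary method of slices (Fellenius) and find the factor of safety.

FS = 1.80

Ordinary method of slices: FS = Σ[c'·Δl_i + (W_i cosα_i − u_i·Δl_i)·tanφ'] / Σ W_i sinα_i, with Δl_i = b_i / cosα_i.
Slice 1: Δl = 1.8/cos5.3° = 1.808 m; N'_1 = 48·cos5.3° − 13·1.808 = 24.3; c'Δl = 26.57; W sinα = 4.4
Slice 2: Δl = 2.0/cos26.9° = 2.243 m; N'_2 = 92·cos26.9° − 13·2.243 = 52.9; c'Δl = 32.97; W sinα = 41.6
Slice 3: Δl = 1.4/cos50.8° = 2.215 m; N'_3 = 29·cos50.8° − 5·2.215 = 7.3; c'Δl = 32.56; W sinα = 22.5
Σc'Δl = 92.1 kN/m; ΣN' = 84.4 kN/m; ΣW sinα = 68.5 kN/m
Resisting = 92.1 + 84.4·tan20.4° = 92.1 + 31.4 = 123.5 kN/m
FS = 123.5 / 68.5 = 1.802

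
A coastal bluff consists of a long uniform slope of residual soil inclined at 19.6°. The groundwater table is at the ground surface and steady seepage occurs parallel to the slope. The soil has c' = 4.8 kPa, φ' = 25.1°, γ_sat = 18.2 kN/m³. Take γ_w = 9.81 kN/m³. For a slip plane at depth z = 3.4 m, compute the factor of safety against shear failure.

FS = 0.85

With seepage parallel to the slope and the water table at the surface, the effective normal stress on the slip plane uses the buoyant unit weight γ' = γ_sat − γ_w while the driving shear stress uses γ_sat:
FS = [c' + γ' z cos²β tanφ'] / [γ_sat z sinβ cosβ]
γ' = 18.2 − 9.81 = 8.39 kN/m³
Numerator = 4.8 + 8.39·3.4·cos²19.6°·tan25.1° = 4.8 + 8.39·3.4·0.8875·0.4684 = 16.659 kPa
Denominator = 18.2·3.4·sin19.6°·cos19.6° = 18.2·3.4·0.3355·0.9421 = 19.555 kPa
FS = 16.659 / 19.555 = 0.852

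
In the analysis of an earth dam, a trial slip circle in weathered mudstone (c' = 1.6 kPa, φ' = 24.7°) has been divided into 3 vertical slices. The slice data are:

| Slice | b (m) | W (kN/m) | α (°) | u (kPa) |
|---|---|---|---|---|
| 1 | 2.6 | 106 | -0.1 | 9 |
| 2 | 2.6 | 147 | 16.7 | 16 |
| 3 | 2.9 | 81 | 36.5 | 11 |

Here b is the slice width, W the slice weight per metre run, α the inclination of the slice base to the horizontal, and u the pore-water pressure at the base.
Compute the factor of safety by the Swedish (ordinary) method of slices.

FS = 1.21

Ordinary method of slices: FS = Σ[c'·Δl_i + (W_i cosα_i − u_i·Δl_i)·tanφ'] / Σ W_i sinα_i, with Δl_i = b_i / cosα_i.
Slice 1: Δl = 2.6/cos(-0.1°) = 2.600 m; N'_1 = 106·cos(-0.1°) − 9·2.600 = 82.6; c'Δl = 4.16; W sinα = -0.2
Slice 2: Δl = 2.6/cos16.7° = 2.714 m; N'_2 = 147·cos16.7° − 16·2.714 = 97.4; c'Δl = 4.34; W sinα = 42.2
Slice 3: Δl = 2.9/cos36.5° = 3.608 m; N'_3 = 81·cos36.5° − 11·3.608 = 25.4; c'Δl = 5.77; W sinα = 48.2
Σc'Δl = 14.3 kN/m; ΣN' = 205.4 kN/m; ΣW sinα = 90.2 kN/m
Resisting = 14.3 + 205.4·tan24.7° = 14.3 + 94.5 = 108.7 kN/m
FS = 108.7 / 90.2 = 1.205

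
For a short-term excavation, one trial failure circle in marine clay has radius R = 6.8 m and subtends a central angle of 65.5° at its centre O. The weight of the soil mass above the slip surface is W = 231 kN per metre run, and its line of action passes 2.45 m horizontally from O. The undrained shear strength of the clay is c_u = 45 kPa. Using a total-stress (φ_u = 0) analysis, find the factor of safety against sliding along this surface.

FS = 4.20

Taking moments about the centre O, the resisting moment is provided by the undrained shear strength acting along the arc:
Arc length L_a = R·θ = 6.8·(65.5°·π/180) = 6.8·1.1432 = 7.77 m
M_R = c_u·L_a·R = 45·7.77·6.8 = 2378.8 kN·m/m
M_D = W·d = 231·2.45 = 566.0 kN·m/m
FS = M_R / M_D = 2378.8 / 566.0 = 4.203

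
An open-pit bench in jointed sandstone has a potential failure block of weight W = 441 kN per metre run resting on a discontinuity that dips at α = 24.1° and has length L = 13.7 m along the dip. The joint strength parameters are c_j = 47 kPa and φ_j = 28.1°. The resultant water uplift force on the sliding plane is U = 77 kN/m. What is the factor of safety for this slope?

FS = 4.54

Resolving the block weight along and normal to the plane and applying the Mohr–Coulomb strength on the joint:
N' = W cosα − U = 441·cos24.1° − 77 = 325.6 kN/m
Driving force T = W sinα = 441·sin24.1° = 180.1 kN/m
Resisting force R = c_j·L + N'·tanφ_j = 47·13.7 + 325.6·tan28.1° = 643.9 + 173.8 = 817.7 kN/m
FS = R / T = 817.7 / 180.1 = 4.541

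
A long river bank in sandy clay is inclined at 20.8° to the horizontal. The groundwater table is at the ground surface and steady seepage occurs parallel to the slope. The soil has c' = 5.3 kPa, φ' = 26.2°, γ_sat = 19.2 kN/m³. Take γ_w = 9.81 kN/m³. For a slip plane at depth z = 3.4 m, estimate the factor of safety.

With seepage parallel to the slope and the water table at the surface, the effective normal stress on the slip plane uses the buoyant unit weight γ' = γ_sat − γ_w while the driving shear stress uses γ_sat:
FS = [c' + γ' z cos²β tanφ'] / [γ_sat z sinβ cosβ]
γ' = 19.2 − 9.81 = 9.39 kN/m³
Numerator = 5.3 + 9.39·3.4·cos²20.8°·tan26.2° = 5.3 + 9.39·3.4·0.8739·0.4921 = 19.029 kPa
Denominator = 19.2·3.4·sin20.8°·cos20.8° = 19.2·3.4·0.3551·0.9348 = 21.671 kPa
FS = 19.029 / 21.671 = 0.878

FS = 0.88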